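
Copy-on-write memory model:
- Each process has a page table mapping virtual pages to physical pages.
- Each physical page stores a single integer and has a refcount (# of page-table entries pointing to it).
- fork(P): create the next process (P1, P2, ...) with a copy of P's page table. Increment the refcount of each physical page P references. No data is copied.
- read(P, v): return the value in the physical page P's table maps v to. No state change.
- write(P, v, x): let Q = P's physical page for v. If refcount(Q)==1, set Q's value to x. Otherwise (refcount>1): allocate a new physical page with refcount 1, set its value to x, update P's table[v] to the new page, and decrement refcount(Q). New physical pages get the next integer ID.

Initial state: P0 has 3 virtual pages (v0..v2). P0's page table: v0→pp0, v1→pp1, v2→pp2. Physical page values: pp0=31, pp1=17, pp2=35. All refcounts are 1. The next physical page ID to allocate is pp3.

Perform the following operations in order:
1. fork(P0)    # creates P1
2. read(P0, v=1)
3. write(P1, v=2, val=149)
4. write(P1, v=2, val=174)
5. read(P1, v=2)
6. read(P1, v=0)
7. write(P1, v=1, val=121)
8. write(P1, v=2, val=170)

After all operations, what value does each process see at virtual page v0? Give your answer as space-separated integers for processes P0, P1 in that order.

Answer: 31 31

Derivation:
Op 1: fork(P0) -> P1. 3 ppages; refcounts: pp0:2 pp1:2 pp2:2
Op 2: read(P0, v1) -> 17. No state change.
Op 3: write(P1, v2, 149). refcount(pp2)=2>1 -> COPY to pp3. 4 ppages; refcounts: pp0:2 pp1:2 pp2:1 pp3:1
Op 4: write(P1, v2, 174). refcount(pp3)=1 -> write in place. 4 ppages; refcounts: pp0:2 pp1:2 pp2:1 pp3:1
Op 5: read(P1, v2) -> 174. No state change.
Op 6: read(P1, v0) -> 31. No state change.
Op 7: write(P1, v1, 121). refcount(pp1)=2>1 -> COPY to pp4. 5 ppages; refcounts: pp0:2 pp1:1 pp2:1 pp3:1 pp4:1
Op 8: write(P1, v2, 170). refcount(pp3)=1 -> write in place. 5 ppages; refcounts: pp0:2 pp1:1 pp2:1 pp3:1 pp4:1
P0: v0 -> pp0 = 31
P1: v0 -> pp0 = 31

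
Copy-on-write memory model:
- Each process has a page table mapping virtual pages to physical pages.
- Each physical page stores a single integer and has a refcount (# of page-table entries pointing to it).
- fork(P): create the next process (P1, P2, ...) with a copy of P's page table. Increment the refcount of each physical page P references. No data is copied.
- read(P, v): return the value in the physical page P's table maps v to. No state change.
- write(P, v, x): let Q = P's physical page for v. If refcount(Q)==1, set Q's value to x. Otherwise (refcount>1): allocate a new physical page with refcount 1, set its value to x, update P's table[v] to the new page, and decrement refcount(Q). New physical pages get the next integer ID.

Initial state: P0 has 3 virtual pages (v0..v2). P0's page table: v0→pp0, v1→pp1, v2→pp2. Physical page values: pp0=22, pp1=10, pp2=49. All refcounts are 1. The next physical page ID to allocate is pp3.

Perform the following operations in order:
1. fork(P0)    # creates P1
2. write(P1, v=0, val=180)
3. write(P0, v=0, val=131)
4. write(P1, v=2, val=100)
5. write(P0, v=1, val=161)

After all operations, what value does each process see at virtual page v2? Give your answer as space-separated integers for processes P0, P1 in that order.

Answer: 49 100

Derivation:
Op 1: fork(P0) -> P1. 3 ppages; refcounts: pp0:2 pp1:2 pp2:2
Op 2: write(P1, v0, 180). refcount(pp0)=2>1 -> COPY to pp3. 4 ppages; refcounts: pp0:1 pp1:2 pp2:2 pp3:1
Op 3: write(P0, v0, 131). refcount(pp0)=1 -> write in place. 4 ppages; refcounts: pp0:1 pp1:2 pp2:2 pp3:1
Op 4: write(P1, v2, 100). refcount(pp2)=2>1 -> COPY to pp4. 5 ppages; refcounts: pp0:1 pp1:2 pp2:1 pp3:1 pp4:1
Op 5: write(P0, v1, 161). refcount(pp1)=2>1 -> COPY to pp5. 6 ppages; refcounts: pp0:1 pp1:1 pp2:1 pp3:1 pp4:1 pp5:1
P0: v2 -> pp2 = 49
P1: v2 -> pp4 = 100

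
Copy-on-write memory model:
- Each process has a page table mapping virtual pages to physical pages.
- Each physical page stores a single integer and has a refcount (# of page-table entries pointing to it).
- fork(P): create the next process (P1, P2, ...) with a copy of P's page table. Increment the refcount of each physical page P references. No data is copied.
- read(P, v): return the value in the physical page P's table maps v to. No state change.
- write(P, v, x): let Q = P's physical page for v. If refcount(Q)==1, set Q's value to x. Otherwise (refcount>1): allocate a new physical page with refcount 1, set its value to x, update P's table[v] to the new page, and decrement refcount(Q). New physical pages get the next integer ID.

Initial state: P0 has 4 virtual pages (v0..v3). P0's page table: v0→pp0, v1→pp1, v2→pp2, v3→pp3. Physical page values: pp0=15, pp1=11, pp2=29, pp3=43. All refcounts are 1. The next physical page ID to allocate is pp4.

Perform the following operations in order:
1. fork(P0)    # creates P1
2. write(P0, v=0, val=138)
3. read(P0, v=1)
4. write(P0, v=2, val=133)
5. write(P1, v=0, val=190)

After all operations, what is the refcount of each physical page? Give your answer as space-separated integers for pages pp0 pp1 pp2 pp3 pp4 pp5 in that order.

Op 1: fork(P0) -> P1. 4 ppages; refcounts: pp0:2 pp1:2 pp2:2 pp3:2
Op 2: write(P0, v0, 138). refcount(pp0)=2>1 -> COPY to pp4. 5 ppages; refcounts: pp0:1 pp1:2 pp2:2 pp3:2 pp4:1
Op 3: read(P0, v1) -> 11. No state change.
Op 4: write(P0, v2, 133). refcount(pp2)=2>1 -> COPY to pp5. 6 ppages; refcounts: pp0:1 pp1:2 pp2:1 pp3:2 pp4:1 pp5:1
Op 5: write(P1, v0, 190). refcount(pp0)=1 -> write in place. 6 ppages; refcounts: pp0:1 pp1:2 pp2:1 pp3:2 pp4:1 pp5:1

Answer: 1 2 1 2 1 1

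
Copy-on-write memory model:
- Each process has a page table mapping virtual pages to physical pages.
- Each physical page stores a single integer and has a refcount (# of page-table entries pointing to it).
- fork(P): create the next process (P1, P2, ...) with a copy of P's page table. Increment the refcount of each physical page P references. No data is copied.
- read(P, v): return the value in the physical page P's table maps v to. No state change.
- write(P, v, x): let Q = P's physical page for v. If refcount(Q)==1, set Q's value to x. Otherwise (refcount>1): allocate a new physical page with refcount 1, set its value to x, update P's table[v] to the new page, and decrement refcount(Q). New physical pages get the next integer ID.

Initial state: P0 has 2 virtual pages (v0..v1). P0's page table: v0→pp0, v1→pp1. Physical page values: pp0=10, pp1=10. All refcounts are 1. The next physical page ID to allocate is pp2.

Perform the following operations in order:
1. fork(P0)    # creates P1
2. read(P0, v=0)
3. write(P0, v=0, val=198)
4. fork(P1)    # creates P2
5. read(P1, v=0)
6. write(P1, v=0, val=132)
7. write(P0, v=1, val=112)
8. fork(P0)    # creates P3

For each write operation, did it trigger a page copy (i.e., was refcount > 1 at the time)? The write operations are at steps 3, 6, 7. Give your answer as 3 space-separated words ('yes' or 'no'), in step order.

Op 1: fork(P0) -> P1. 2 ppages; refcounts: pp0:2 pp1:2
Op 2: read(P0, v0) -> 10. No state change.
Op 3: write(P0, v0, 198). refcount(pp0)=2>1 -> COPY to pp2. 3 ppages; refcounts: pp0:1 pp1:2 pp2:1
Op 4: fork(P1) -> P2. 3 ppages; refcounts: pp0:2 pp1:3 pp2:1
Op 5: read(P1, v0) -> 10. No state change.
Op 6: write(P1, v0, 132). refcount(pp0)=2>1 -> COPY to pp3. 4 ppages; refcounts: pp0:1 pp1:3 pp2:1 pp3:1
Op 7: write(P0, v1, 112). refcount(pp1)=3>1 -> COPY to pp4. 5 ppages; refcounts: pp0:1 pp1:2 pp2:1 pp3:1 pp4:1
Op 8: fork(P0) -> P3. 5 ppages; refcounts: pp0:1 pp1:2 pp2:2 pp3:1 pp4:2

yes yes yes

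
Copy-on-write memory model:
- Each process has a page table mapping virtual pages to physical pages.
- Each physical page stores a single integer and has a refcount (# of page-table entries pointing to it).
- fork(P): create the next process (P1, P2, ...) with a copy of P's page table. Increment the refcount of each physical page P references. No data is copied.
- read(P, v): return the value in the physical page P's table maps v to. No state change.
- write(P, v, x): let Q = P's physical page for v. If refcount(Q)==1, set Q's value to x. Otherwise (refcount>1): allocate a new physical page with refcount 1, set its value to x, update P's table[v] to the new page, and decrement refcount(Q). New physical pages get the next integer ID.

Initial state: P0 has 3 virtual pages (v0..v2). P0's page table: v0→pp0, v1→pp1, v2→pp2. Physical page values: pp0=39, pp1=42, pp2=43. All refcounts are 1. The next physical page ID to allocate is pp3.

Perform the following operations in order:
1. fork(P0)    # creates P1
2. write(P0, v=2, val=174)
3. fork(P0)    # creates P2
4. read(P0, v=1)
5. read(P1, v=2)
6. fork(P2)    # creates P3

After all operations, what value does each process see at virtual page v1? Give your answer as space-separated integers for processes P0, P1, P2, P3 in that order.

Op 1: fork(P0) -> P1. 3 ppages; refcounts: pp0:2 pp1:2 pp2:2
Op 2: write(P0, v2, 174). refcount(pp2)=2>1 -> COPY to pp3. 4 ppages; refcounts: pp0:2 pp1:2 pp2:1 pp3:1
Op 3: fork(P0) -> P2. 4 ppages; refcounts: pp0:3 pp1:3 pp2:1 pp3:2
Op 4: read(P0, v1) -> 42. No state change.
Op 5: read(P1, v2) -> 43. No state change.
Op 6: fork(P2) -> P3. 4 ppages; refcounts: pp0:4 pp1:4 pp2:1 pp3:3
P0: v1 -> pp1 = 42
P1: v1 -> pp1 = 42
P2: v1 -> pp1 = 42
P3: v1 -> pp1 = 42

Answer: 42 42 42 42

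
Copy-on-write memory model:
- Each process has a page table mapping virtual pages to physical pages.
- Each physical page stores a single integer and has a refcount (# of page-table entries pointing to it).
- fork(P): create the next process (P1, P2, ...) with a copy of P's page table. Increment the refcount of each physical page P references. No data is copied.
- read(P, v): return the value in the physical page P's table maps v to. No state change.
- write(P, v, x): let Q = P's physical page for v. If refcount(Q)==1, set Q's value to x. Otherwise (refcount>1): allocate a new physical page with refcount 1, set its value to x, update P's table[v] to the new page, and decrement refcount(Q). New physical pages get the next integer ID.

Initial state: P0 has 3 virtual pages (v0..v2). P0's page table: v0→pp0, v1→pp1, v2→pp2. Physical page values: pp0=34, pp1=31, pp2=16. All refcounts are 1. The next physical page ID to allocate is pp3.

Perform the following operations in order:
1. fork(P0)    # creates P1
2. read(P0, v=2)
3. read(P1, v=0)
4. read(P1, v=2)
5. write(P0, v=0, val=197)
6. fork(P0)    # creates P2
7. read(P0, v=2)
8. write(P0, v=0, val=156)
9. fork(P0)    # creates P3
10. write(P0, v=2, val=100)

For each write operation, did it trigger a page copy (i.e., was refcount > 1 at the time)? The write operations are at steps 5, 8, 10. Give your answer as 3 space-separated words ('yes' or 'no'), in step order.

Op 1: fork(P0) -> P1. 3 ppages; refcounts: pp0:2 pp1:2 pp2:2
Op 2: read(P0, v2) -> 16. No state change.
Op 3: read(P1, v0) -> 34. No state change.
Op 4: read(P1, v2) -> 16. No state change.
Op 5: write(P0, v0, 197). refcount(pp0)=2>1 -> COPY to pp3. 4 ppages; refcounts: pp0:1 pp1:2 pp2:2 pp3:1
Op 6: fork(P0) -> P2. 4 ppages; refcounts: pp0:1 pp1:3 pp2:3 pp3:2
Op 7: read(P0, v2) -> 16. No state change.
Op 8: write(P0, v0, 156). refcount(pp3)=2>1 -> COPY to pp4. 5 ppages; refcounts: pp0:1 pp1:3 pp2:3 pp3:1 pp4:1
Op 9: fork(P0) -> P3. 5 ppages; refcounts: pp0:1 pp1:4 pp2:4 pp3:1 pp4:2
Op 10: write(P0, v2, 100). refcount(pp2)=4>1 -> COPY to pp5. 6 ppages; refcounts: pp0:1 pp1:4 pp2:3 pp3:1 pp4:2 pp5:1

yes yes yes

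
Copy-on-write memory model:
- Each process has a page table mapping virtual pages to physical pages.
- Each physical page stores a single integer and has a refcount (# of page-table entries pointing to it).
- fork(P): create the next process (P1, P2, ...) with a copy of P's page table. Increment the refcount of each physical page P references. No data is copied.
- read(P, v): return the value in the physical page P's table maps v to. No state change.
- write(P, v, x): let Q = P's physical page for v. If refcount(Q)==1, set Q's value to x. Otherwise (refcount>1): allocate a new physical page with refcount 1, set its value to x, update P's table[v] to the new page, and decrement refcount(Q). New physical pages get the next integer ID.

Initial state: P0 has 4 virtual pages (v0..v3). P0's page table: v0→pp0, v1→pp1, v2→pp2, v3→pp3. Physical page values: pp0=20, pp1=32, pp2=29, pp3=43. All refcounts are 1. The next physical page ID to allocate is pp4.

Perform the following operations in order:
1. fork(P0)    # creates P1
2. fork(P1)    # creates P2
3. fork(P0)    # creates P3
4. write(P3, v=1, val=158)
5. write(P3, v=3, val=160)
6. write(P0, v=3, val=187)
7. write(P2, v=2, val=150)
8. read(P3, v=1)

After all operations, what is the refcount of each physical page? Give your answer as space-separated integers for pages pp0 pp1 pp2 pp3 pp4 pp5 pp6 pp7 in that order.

Answer: 4 3 3 2 1 1 1 1

Derivation:
Op 1: fork(P0) -> P1. 4 ppages; refcounts: pp0:2 pp1:2 pp2:2 pp3:2
Op 2: fork(P1) -> P2. 4 ppages; refcounts: pp0:3 pp1:3 pp2:3 pp3:3
Op 3: fork(P0) -> P3. 4 ppages; refcounts: pp0:4 pp1:4 pp2:4 pp3:4
Op 4: write(P3, v1, 158). refcount(pp1)=4>1 -> COPY to pp4. 5 ppages; refcounts: pp0:4 pp1:3 pp2:4 pp3:4 pp4:1
Op 5: write(P3, v3, 160). refcount(pp3)=4>1 -> COPY to pp5. 6 ppages; refcounts: pp0:4 pp1:3 pp2:4 pp3:3 pp4:1 pp5:1
Op 6: write(P0, v3, 187). refcount(pp3)=3>1 -> COPY to pp6. 7 ppages; refcounts: pp0:4 pp1:3 pp2:4 pp3:2 pp4:1 pp5:1 pp6:1
Op 7: write(P2, v2, 150). refcount(pp2)=4>1 -> COPY to pp7. 8 ppages; refcounts: pp0:4 pp1:3 pp2:3 pp3:2 pp4:1 pp5:1 pp6:1 pp7:1
Op 8: read(P3, v1) -> 158. No state change.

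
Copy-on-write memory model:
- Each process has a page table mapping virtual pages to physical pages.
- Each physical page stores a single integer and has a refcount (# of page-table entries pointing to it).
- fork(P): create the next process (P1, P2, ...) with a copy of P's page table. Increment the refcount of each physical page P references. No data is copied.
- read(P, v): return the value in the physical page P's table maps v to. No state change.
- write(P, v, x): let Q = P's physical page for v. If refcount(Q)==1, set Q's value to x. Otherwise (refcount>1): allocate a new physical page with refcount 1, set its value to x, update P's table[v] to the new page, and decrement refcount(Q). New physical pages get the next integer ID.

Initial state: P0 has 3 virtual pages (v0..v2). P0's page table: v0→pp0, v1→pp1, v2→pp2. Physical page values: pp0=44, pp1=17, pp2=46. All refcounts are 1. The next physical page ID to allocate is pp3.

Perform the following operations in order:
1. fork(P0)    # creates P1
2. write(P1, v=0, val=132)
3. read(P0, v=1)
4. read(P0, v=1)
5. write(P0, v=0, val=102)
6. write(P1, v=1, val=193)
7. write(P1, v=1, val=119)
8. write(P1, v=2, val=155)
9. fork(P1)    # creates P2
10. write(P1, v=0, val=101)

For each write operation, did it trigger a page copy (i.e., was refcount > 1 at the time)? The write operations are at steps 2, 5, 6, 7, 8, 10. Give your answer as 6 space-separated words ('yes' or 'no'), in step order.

Op 1: fork(P0) -> P1. 3 ppages; refcounts: pp0:2 pp1:2 pp2:2
Op 2: write(P1, v0, 132). refcount(pp0)=2>1 -> COPY to pp3. 4 ppages; refcounts: pp0:1 pp1:2 pp2:2 pp3:1
Op 3: read(P0, v1) -> 17. No state change.
Op 4: read(P0, v1) -> 17. No state change.
Op 5: write(P0, v0, 102). refcount(pp0)=1 -> write in place. 4 ppages; refcounts: pp0:1 pp1:2 pp2:2 pp3:1
Op 6: write(P1, v1, 193). refcount(pp1)=2>1 -> COPY to pp4. 5 ppages; refcounts: pp0:1 pp1:1 pp2:2 pp3:1 pp4:1
Op 7: write(P1, v1, 119). refcount(pp4)=1 -> write in place. 5 ppages; refcounts: pp0:1 pp1:1 pp2:2 pp3:1 pp4:1
Op 8: write(P1, v2, 155). refcount(pp2)=2>1 -> COPY to pp5. 6 ppages; refcounts: pp0:1 pp1:1 pp2:1 pp3:1 pp4:1 pp5:1
Op 9: fork(P1) -> P2. 6 ppages; refcounts: pp0:1 pp1:1 pp2:1 pp3:2 pp4:2 pp5:2
Op 10: write(P1, v0, 101). refcount(pp3)=2>1 -> COPY to pp6. 7 ppages; refcounts: pp0:1 pp1:1 pp2:1 pp3:1 pp4:2 pp5:2 pp6:1

yes no yes no yes yes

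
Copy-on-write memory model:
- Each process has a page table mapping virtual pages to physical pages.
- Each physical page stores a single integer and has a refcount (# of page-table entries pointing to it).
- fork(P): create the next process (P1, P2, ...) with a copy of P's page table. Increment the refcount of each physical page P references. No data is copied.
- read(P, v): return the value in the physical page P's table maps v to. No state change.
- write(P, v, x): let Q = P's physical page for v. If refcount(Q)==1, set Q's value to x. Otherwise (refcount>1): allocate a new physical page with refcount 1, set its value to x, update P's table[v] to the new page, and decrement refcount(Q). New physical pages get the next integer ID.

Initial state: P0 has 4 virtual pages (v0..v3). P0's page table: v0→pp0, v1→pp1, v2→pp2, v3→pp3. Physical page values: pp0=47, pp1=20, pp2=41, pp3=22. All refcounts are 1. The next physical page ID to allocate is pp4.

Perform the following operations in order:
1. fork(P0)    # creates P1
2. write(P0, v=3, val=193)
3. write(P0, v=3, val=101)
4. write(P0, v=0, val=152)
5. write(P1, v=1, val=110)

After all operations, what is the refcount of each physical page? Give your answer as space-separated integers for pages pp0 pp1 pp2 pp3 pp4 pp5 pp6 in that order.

Answer: 1 1 2 1 1 1 1

Derivation:
Op 1: fork(P0) -> P1. 4 ppages; refcounts: pp0:2 pp1:2 pp2:2 pp3:2
Op 2: write(P0, v3, 193). refcount(pp3)=2>1 -> COPY to pp4. 5 ppages; refcounts: pp0:2 pp1:2 pp2:2 pp3:1 pp4:1
Op 3: write(P0, v3, 101). refcount(pp4)=1 -> write in place. 5 ppages; refcounts: pp0:2 pp1:2 pp2:2 pp3:1 pp4:1
Op 4: write(P0, v0, 152). refcount(pp0)=2>1 -> COPY to pp5. 6 ppages; refcounts: pp0:1 pp1:2 pp2:2 pp3:1 pp4:1 pp5:1
Op 5: write(P1, v1, 110). refcount(pp1)=2>1 -> COPY to pp6. 7 ppages; refcounts: pp0:1 pp1:1 pp2:2 pp3:1 pp4:1 pp5:1 pp6:1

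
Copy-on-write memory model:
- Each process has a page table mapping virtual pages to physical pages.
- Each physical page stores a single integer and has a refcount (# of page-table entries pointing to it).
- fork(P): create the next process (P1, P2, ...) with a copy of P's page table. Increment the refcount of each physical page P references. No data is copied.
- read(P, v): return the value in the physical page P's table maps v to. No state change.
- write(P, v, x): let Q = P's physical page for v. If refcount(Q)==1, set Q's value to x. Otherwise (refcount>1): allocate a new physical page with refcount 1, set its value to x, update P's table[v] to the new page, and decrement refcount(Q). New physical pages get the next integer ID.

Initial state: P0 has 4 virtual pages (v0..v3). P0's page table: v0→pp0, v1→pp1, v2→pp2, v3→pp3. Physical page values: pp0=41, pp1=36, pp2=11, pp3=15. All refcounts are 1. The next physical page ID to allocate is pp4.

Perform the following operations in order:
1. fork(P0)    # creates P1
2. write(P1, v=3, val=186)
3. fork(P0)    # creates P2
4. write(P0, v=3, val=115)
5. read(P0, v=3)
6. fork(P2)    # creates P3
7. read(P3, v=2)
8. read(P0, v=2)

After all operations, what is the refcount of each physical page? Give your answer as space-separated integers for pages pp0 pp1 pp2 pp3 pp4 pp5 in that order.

Answer: 4 4 4 2 1 1

Derivation:
Op 1: fork(P0) -> P1. 4 ppages; refcounts: pp0:2 pp1:2 pp2:2 pp3:2
Op 2: write(P1, v3, 186). refcount(pp3)=2>1 -> COPY to pp4. 5 ppages; refcounts: pp0:2 pp1:2 pp2:2 pp3:1 pp4:1
Op 3: fork(P0) -> P2. 5 ppages; refcounts: pp0:3 pp1:3 pp2:3 pp3:2 pp4:1
Op 4: write(P0, v3, 115). refcount(pp3)=2>1 -> COPY to pp5. 6 ppages; refcounts: pp0:3 pp1:3 pp2:3 pp3:1 pp4:1 pp5:1
Op 5: read(P0, v3) -> 115. No state change.
Op 6: fork(P2) -> P3. 6 ppages; refcounts: pp0:4 pp1:4 pp2:4 pp3:2 pp4:1 pp5:1
Op 7: read(P3, v2) -> 11. No state change.
Op 8: read(P0, v2) -> 11. No state change.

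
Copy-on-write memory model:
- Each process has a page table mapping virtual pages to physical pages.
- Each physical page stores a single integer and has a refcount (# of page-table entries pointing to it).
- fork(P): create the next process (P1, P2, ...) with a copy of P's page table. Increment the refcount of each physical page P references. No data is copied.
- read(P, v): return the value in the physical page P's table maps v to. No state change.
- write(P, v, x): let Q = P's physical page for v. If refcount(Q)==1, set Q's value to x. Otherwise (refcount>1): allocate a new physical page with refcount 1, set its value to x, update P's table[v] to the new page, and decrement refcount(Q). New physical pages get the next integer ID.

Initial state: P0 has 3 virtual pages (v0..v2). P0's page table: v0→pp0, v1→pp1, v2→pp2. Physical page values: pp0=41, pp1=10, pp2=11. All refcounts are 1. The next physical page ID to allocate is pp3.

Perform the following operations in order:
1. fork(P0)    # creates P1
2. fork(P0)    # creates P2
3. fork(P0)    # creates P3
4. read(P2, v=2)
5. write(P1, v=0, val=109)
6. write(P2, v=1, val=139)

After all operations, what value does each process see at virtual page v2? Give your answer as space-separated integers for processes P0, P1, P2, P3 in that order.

Answer: 11 11 11 11

Derivation:
Op 1: fork(P0) -> P1. 3 ppages; refcounts: pp0:2 pp1:2 pp2:2
Op 2: fork(P0) -> P2. 3 ppages; refcounts: pp0:3 pp1:3 pp2:3
Op 3: fork(P0) -> P3. 3 ppages; refcounts: pp0:4 pp1:4 pp2:4
Op 4: read(P2, v2) -> 11. No state change.
Op 5: write(P1, v0, 109). refcount(pp0)=4>1 -> COPY to pp3. 4 ppages; refcounts: pp0:3 pp1:4 pp2:4 pp3:1
Op 6: write(P2, v1, 139). refcount(pp1)=4>1 -> COPY to pp4. 5 ppages; refcounts: pp0:3 pp1:3 pp2:4 pp3:1 pp4:1
P0: v2 -> pp2 = 11
P1: v2 -> pp2 = 11
P2: v2 -> pp2 = 11
P3: v2 -> pp2 = 11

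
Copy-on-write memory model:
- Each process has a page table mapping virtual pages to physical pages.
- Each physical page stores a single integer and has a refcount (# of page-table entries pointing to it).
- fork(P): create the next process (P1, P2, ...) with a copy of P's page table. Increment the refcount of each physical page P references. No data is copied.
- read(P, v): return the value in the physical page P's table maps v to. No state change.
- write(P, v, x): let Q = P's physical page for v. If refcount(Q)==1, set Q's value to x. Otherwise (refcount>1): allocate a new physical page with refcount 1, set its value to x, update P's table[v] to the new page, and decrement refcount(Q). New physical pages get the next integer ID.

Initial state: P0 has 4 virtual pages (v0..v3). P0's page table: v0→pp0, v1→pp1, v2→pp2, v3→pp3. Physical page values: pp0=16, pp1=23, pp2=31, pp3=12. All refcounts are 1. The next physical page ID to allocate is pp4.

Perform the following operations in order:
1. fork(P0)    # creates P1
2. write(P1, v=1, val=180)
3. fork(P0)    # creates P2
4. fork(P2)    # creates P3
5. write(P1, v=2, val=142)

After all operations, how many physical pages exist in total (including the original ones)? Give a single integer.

Answer: 6

Derivation:
Op 1: fork(P0) -> P1. 4 ppages; refcounts: pp0:2 pp1:2 pp2:2 pp3:2
Op 2: write(P1, v1, 180). refcount(pp1)=2>1 -> COPY to pp4. 5 ppages; refcounts: pp0:2 pp1:1 pp2:2 pp3:2 pp4:1
Op 3: fork(P0) -> P2. 5 ppages; refcounts: pp0:3 pp1:2 pp2:3 pp3:3 pp4:1
Op 4: fork(P2) -> P3. 5 ppages; refcounts: pp0:4 pp1:3 pp2:4 pp3:4 pp4:1
Op 5: write(P1, v2, 142). refcount(pp2)=4>1 -> COPY to pp5. 6 ppages; refcounts: pp0:4 pp1:3 pp2:3 pp3:4 pp4:1 pp5:1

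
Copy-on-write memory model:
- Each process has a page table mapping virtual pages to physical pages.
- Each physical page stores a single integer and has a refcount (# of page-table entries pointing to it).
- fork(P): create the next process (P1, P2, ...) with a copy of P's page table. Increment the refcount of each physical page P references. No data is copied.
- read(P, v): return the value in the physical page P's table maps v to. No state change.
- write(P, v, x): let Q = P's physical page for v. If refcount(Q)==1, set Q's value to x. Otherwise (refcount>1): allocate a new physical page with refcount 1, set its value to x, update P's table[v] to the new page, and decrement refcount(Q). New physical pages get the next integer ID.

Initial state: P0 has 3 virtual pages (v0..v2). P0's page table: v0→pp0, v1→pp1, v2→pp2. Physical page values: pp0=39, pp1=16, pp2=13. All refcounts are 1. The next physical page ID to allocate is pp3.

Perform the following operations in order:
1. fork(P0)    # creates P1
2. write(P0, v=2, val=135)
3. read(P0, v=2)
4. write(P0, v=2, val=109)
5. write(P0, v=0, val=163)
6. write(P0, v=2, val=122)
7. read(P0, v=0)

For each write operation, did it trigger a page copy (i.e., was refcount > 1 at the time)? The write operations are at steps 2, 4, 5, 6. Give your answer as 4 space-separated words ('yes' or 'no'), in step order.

Op 1: fork(P0) -> P1. 3 ppages; refcounts: pp0:2 pp1:2 pp2:2
Op 2: write(P0, v2, 135). refcount(pp2)=2>1 -> COPY to pp3. 4 ppages; refcounts: pp0:2 pp1:2 pp2:1 pp3:1
Op 3: read(P0, v2) -> 135. No state change.
Op 4: write(P0, v2, 109). refcount(pp3)=1 -> write in place. 4 ppages; refcounts: pp0:2 pp1:2 pp2:1 pp3:1
Op 5: write(P0, v0, 163). refcount(pp0)=2>1 -> COPY to pp4. 5 ppages; refcounts: pp0:1 pp1:2 pp2:1 pp3:1 pp4:1
Op 6: write(P0, v2, 122). refcount(pp3)=1 -> write in place. 5 ppages; refcounts: pp0:1 pp1:2 pp2:1 pp3:1 pp4:1
Op 7: read(P0, v0) -> 163. No state change.

yes no yes no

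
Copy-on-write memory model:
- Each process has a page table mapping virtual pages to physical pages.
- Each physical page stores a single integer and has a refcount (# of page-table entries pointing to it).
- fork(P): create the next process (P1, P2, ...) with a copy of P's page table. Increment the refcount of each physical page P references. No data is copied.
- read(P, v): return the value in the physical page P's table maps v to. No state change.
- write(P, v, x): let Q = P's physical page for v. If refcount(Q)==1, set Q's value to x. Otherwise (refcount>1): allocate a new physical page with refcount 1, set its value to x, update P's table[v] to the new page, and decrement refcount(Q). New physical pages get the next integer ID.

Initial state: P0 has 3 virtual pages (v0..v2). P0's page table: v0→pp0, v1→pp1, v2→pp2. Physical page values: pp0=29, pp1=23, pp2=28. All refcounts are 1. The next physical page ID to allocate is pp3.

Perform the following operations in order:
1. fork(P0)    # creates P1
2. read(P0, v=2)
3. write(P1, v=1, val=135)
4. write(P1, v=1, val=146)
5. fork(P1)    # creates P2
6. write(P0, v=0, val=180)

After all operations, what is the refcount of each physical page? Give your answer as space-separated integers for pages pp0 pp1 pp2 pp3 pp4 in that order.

Answer: 2 1 3 2 1

Derivation:
Op 1: fork(P0) -> P1. 3 ppages; refcounts: pp0:2 pp1:2 pp2:2
Op 2: read(P0, v2) -> 28. No state change.
Op 3: write(P1, v1, 135). refcount(pp1)=2>1 -> COPY to pp3. 4 ppages; refcounts: pp0:2 pp1:1 pp2:2 pp3:1
Op 4: write(P1, v1, 146). refcount(pp3)=1 -> write in place. 4 ppages; refcounts: pp0:2 pp1:1 pp2:2 pp3:1
Op 5: fork(P1) -> P2. 4 ppages; refcounts: pp0:3 pp1:1 pp2:3 pp3:2
Op 6: write(P0, v0, 180). refcount(pp0)=3>1 -> COPY to pp4. 5 ppages; refcounts: pp0:2 pp1:1 pp2:3 pp3:2 pp4:1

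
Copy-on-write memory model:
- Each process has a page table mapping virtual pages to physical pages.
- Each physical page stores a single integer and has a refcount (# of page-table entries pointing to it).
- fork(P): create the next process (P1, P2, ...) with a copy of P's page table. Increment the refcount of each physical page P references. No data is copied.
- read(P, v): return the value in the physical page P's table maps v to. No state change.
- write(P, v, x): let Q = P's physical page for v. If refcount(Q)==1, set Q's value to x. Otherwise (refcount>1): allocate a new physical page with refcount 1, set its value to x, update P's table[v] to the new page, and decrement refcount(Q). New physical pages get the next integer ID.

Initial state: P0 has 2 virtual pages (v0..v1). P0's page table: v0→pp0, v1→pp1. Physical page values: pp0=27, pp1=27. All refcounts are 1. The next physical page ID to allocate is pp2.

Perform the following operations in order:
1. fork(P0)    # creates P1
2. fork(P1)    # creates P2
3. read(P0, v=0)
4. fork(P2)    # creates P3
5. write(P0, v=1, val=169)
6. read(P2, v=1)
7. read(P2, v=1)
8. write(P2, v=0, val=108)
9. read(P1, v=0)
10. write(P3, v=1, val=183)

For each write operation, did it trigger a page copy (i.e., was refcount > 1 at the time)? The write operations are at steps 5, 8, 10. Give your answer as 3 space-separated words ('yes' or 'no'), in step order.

Op 1: fork(P0) -> P1. 2 ppages; refcounts: pp0:2 pp1:2
Op 2: fork(P1) -> P2. 2 ppages; refcounts: pp0:3 pp1:3
Op 3: read(P0, v0) -> 27. No state change.
Op 4: fork(P2) -> P3. 2 ppages; refcounts: pp0:4 pp1:4
Op 5: write(P0, v1, 169). refcount(pp1)=4>1 -> COPY to pp2. 3 ppages; refcounts: pp0:4 pp1:3 pp2:1
Op 6: read(P2, v1) -> 27. No state change.
Op 7: read(P2, v1) -> 27. No state change.
Op 8: write(P2, v0, 108). refcount(pp0)=4>1 -> COPY to pp3. 4 ppages; refcounts: pp0:3 pp1:3 pp2:1 pp3:1
Op 9: read(P1, v0) -> 27. No state change.
Op 10: write(P3, v1, 183). refcount(pp1)=3>1 -> COPY to pp4. 5 ppages; refcounts: pp0:3 pp1:2 pp2:1 pp3:1 pp4:1

yes yes yes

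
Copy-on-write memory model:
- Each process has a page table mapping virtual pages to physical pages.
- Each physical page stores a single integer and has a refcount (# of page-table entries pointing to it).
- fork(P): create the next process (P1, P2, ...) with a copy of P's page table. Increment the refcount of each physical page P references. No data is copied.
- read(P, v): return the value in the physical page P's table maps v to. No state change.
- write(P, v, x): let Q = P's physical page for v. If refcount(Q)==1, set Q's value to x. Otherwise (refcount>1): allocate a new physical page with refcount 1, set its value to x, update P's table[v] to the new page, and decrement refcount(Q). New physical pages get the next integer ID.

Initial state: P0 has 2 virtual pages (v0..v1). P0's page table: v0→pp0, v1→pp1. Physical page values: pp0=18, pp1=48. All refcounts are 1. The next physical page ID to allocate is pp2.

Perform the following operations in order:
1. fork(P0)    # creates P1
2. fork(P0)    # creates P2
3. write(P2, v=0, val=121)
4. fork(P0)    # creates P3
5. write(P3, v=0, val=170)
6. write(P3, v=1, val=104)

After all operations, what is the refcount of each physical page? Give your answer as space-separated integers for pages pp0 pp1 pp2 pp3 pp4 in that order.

Answer: 2 3 1 1 1

Derivation:
Op 1: fork(P0) -> P1. 2 ppages; refcounts: pp0:2 pp1:2
Op 2: fork(P0) -> P2. 2 ppages; refcounts: pp0:3 pp1:3
Op 3: write(P2, v0, 121). refcount(pp0)=3>1 -> COPY to pp2. 3 ppages; refcounts: pp0:2 pp1:3 pp2:1
Op 4: fork(P0) -> P3. 3 ppages; refcounts: pp0:3 pp1:4 pp2:1
Op 5: write(P3, v0, 170). refcount(pp0)=3>1 -> COPY to pp3. 4 ppages; refcounts: pp0:2 pp1:4 pp2:1 pp3:1
Op 6: write(P3, v1, 104). refcount(pp1)=4>1 -> COPY to pp4. 5 ppages; refcounts: pp0:2 pp1:3 pp2:1 pp3:1 pp4:1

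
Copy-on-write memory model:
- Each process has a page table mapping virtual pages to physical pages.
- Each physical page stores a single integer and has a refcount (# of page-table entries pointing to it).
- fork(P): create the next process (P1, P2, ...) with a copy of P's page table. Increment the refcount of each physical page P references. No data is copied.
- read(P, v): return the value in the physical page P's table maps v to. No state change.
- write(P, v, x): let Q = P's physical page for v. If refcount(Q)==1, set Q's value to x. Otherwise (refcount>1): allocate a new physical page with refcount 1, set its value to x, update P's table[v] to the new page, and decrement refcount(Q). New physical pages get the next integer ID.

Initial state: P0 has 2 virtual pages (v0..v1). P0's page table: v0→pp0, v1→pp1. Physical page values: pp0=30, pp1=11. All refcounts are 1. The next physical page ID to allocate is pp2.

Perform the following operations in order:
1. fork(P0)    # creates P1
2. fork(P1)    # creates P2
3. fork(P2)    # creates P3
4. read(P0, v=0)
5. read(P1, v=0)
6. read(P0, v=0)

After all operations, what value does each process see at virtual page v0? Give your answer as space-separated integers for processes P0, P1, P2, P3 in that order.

Op 1: fork(P0) -> P1. 2 ppages; refcounts: pp0:2 pp1:2
Op 2: fork(P1) -> P2. 2 ppages; refcounts: pp0:3 pp1:3
Op 3: fork(P2) -> P3. 2 ppages; refcounts: pp0:4 pp1:4
Op 4: read(P0, v0) -> 30. No state change.
Op 5: read(P1, v0) -> 30. No state change.
Op 6: read(P0, v0) -> 30. No state change.
P0: v0 -> pp0 = 30
P1: v0 -> pp0 = 30
P2: v0 -> pp0 = 30
P3: v0 -> pp0 = 30

Answer: 30 30 30 30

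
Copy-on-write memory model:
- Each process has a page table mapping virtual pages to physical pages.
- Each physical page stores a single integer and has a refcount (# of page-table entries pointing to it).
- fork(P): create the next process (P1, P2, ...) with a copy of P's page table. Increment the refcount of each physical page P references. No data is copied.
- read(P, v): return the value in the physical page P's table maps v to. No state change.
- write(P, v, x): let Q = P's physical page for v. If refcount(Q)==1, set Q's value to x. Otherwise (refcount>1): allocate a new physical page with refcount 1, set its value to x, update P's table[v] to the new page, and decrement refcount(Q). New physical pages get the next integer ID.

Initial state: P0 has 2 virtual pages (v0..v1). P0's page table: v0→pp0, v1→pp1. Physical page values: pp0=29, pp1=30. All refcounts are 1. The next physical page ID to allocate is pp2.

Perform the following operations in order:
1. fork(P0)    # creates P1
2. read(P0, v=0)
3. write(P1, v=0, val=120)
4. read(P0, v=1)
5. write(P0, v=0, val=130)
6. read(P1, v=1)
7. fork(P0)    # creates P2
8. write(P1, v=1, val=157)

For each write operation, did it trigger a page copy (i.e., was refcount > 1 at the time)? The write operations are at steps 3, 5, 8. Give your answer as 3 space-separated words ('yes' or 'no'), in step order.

Op 1: fork(P0) -> P1. 2 ppages; refcounts: pp0:2 pp1:2
Op 2: read(P0, v0) -> 29. No state change.
Op 3: write(P1, v0, 120). refcount(pp0)=2>1 -> COPY to pp2. 3 ppages; refcounts: pp0:1 pp1:2 pp2:1
Op 4: read(P0, v1) -> 30. No state change.
Op 5: write(P0, v0, 130). refcount(pp0)=1 -> write in place. 3 ppages; refcounts: pp0:1 pp1:2 pp2:1
Op 6: read(P1, v1) -> 30. No state change.
Op 7: fork(P0) -> P2. 3 ppages; refcounts: pp0:2 pp1:3 pp2:1
Op 8: write(P1, v1, 157). refcount(pp1)=3>1 -> COPY to pp3. 4 ppages; refcounts: pp0:2 pp1:2 pp2:1 pp3:1

yes no yes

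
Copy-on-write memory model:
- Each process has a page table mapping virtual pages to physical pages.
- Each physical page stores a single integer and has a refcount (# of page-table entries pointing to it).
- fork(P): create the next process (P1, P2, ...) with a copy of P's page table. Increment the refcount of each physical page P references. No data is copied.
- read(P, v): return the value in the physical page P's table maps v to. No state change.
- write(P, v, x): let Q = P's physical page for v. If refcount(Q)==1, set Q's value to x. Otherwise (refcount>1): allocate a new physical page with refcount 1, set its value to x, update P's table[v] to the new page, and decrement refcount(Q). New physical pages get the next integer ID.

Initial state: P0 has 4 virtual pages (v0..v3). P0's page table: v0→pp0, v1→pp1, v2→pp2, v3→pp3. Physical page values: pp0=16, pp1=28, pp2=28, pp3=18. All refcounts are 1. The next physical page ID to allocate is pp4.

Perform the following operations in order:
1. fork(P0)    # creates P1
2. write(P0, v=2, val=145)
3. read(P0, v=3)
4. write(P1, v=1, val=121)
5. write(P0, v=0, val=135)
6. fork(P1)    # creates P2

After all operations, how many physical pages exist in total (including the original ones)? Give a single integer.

Op 1: fork(P0) -> P1. 4 ppages; refcounts: pp0:2 pp1:2 pp2:2 pp3:2
Op 2: write(P0, v2, 145). refcount(pp2)=2>1 -> COPY to pp4. 5 ppages; refcounts: pp0:2 pp1:2 pp2:1 pp3:2 pp4:1
Op 3: read(P0, v3) -> 18. No state change.
Op 4: write(P1, v1, 121). refcount(pp1)=2>1 -> COPY to pp5. 6 ppages; refcounts: pp0:2 pp1:1 pp2:1 pp3:2 pp4:1 pp5:1
Op 5: write(P0, v0, 135). refcount(pp0)=2>1 -> COPY to pp6. 7 ppages; refcounts: pp0:1 pp1:1 pp2:1 pp3:2 pp4:1 pp5:1 pp6:1
Op 6: fork(P1) -> P2. 7 ppages; refcounts: pp0:2 pp1:1 pp2:2 pp3:3 pp4:1 pp5:2 pp6:1

Answer: 7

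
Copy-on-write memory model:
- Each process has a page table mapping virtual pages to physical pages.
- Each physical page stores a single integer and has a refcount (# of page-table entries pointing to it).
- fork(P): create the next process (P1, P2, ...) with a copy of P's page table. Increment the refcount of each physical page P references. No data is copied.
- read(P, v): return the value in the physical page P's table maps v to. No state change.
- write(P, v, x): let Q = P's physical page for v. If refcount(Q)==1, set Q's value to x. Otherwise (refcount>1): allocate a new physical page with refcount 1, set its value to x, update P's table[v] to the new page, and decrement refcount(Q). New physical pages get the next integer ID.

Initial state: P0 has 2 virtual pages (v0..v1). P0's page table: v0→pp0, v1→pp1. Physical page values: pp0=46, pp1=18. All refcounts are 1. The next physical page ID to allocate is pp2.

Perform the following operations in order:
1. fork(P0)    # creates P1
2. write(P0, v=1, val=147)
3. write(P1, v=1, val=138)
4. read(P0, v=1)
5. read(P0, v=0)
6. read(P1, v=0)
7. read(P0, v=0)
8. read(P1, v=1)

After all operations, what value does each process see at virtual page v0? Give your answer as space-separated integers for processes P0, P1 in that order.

Answer: 46 46

Derivation:
Op 1: fork(P0) -> P1. 2 ppages; refcounts: pp0:2 pp1:2
Op 2: write(P0, v1, 147). refcount(pp1)=2>1 -> COPY to pp2. 3 ppages; refcounts: pp0:2 pp1:1 pp2:1
Op 3: write(P1, v1, 138). refcount(pp1)=1 -> write in place. 3 ppages; refcounts: pp0:2 pp1:1 pp2:1
Op 4: read(P0, v1) -> 147. No state change.
Op 5: read(P0, v0) -> 46. No state change.
Op 6: read(P1, v0) -> 46. No state change.
Op 7: read(P0, v0) -> 46. No state change.
Op 8: read(P1, v1) -> 138. No state change.
P0: v0 -> pp0 = 46
P1: v0 -> pp0 = 46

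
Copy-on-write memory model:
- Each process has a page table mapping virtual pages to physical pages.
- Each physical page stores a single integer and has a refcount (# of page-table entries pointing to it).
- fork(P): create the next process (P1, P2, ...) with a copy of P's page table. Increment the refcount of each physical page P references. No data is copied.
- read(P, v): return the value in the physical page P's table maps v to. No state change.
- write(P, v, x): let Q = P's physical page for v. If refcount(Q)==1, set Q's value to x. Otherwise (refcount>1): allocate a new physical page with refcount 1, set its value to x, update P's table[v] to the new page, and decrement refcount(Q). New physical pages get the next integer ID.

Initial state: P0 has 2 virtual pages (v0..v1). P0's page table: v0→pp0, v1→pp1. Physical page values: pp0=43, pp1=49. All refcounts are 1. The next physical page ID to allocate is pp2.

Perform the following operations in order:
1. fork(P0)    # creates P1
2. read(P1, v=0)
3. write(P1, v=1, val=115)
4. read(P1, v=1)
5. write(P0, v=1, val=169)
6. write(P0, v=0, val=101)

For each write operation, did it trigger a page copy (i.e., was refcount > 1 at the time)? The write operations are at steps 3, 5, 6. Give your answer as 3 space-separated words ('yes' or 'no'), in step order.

Op 1: fork(P0) -> P1. 2 ppages; refcounts: pp0:2 pp1:2
Op 2: read(P1, v0) -> 43. No state change.
Op 3: write(P1, v1, 115). refcount(pp1)=2>1 -> COPY to pp2. 3 ppages; refcounts: pp0:2 pp1:1 pp2:1
Op 4: read(P1, v1) -> 115. No state change.
Op 5: write(P0, v1, 169). refcount(pp1)=1 -> write in place. 3 ppages; refcounts: pp0:2 pp1:1 pp2:1
Op 6: write(P0, v0, 101). refcount(pp0)=2>1 -> COPY to pp3. 4 ppages; refcounts: pp0:1 pp1:1 pp2:1 pp3:1

yes no yes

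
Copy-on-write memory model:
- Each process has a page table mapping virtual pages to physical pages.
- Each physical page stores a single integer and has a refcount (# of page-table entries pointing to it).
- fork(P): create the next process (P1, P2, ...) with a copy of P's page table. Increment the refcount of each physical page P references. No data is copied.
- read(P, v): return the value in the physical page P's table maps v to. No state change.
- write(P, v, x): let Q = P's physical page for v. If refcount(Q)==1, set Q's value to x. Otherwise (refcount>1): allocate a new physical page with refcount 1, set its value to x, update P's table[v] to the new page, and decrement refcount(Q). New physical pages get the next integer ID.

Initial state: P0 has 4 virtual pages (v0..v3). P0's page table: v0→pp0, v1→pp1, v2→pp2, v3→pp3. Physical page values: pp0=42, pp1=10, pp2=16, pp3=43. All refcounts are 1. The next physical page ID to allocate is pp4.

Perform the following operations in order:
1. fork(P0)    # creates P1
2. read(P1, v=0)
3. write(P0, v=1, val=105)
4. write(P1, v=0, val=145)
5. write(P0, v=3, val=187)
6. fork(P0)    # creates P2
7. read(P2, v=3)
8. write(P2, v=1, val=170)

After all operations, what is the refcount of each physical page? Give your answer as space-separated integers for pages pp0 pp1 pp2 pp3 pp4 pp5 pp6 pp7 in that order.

Answer: 2 1 3 1 1 1 2 1

Derivation:
Op 1: fork(P0) -> P1. 4 ppages; refcounts: pp0:2 pp1:2 pp2:2 pp3:2
Op 2: read(P1, v0) -> 42. No state change.
Op 3: write(P0, v1, 105). refcount(pp1)=2>1 -> COPY to pp4. 5 ppages; refcounts: pp0:2 pp1:1 pp2:2 pp3:2 pp4:1
Op 4: write(P1, v0, 145). refcount(pp0)=2>1 -> COPY to pp5. 6 ppages; refcounts: pp0:1 pp1:1 pp2:2 pp3:2 pp4:1 pp5:1
Op 5: write(P0, v3, 187). refcount(pp3)=2>1 -> COPY to pp6. 7 ppages; refcounts: pp0:1 pp1:1 pp2:2 pp3:1 pp4:1 pp5:1 pp6:1
Op 6: fork(P0) -> P2. 7 ppages; refcounts: pp0:2 pp1:1 pp2:3 pp3:1 pp4:2 pp5:1 pp6:2
Op 7: read(P2, v3) -> 187. No state change.
Op 8: write(P2, v1, 170). refcount(pp4)=2>1 -> COPY to pp7. 8 ppages; refcounts: pp0:2 pp1:1 pp2:3 pp3:1 pp4:1 pp5:1 pp6:2 pp7:1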